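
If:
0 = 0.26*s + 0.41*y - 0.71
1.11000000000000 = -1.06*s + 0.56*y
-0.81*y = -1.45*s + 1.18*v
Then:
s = -0.10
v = -1.35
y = 1.79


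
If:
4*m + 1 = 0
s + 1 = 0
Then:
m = -1/4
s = -1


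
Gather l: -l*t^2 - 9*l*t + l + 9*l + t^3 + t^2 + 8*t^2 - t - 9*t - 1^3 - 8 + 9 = l*(-t^2 - 9*t + 10) + t^3 + 9*t^2 - 10*t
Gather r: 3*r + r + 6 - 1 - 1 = 4*r + 4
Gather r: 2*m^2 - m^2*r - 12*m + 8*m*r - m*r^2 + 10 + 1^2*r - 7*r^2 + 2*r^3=2*m^2 - 12*m + 2*r^3 + r^2*(-m - 7) + r*(-m^2 + 8*m + 1) + 10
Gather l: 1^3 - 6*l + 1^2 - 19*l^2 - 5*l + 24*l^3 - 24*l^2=24*l^3 - 43*l^2 - 11*l + 2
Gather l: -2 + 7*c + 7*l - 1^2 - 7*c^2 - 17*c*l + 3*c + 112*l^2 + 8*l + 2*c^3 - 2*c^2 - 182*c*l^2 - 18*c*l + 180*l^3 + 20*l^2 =2*c^3 - 9*c^2 + 10*c + 180*l^3 + l^2*(132 - 182*c) + l*(15 - 35*c) - 3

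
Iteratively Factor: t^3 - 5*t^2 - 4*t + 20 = (t - 2)*(t^2 - 3*t - 10) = (t - 5)*(t - 2)*(t + 2)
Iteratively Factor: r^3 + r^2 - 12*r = (r)*(r^2 + r - 12) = r*(r - 3)*(r + 4)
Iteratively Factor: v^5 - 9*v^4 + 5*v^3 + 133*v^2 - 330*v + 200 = (v - 5)*(v^4 - 4*v^3 - 15*v^2 + 58*v - 40) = (v - 5)*(v + 4)*(v^3 - 8*v^2 + 17*v - 10) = (v - 5)*(v - 1)*(v + 4)*(v^2 - 7*v + 10) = (v - 5)^2*(v - 1)*(v + 4)*(v - 2)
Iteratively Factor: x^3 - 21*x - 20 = (x + 4)*(x^2 - 4*x - 5) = (x + 1)*(x + 4)*(x - 5)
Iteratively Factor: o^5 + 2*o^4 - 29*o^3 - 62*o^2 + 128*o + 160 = (o - 2)*(o^4 + 4*o^3 - 21*o^2 - 104*o - 80) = (o - 5)*(o - 2)*(o^3 + 9*o^2 + 24*o + 16) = (o - 5)*(o - 2)*(o + 4)*(o^2 + 5*o + 4) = (o - 5)*(o - 2)*(o + 4)^2*(o + 1)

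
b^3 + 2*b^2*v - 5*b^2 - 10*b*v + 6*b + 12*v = (b - 3)*(b - 2)*(b + 2*v)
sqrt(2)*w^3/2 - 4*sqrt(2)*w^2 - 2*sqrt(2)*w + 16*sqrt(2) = (w - 8)*(w - 2)*(sqrt(2)*w/2 + sqrt(2))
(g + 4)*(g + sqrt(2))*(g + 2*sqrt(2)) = g^3 + 4*g^2 + 3*sqrt(2)*g^2 + 4*g + 12*sqrt(2)*g + 16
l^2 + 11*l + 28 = (l + 4)*(l + 7)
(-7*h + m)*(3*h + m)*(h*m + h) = -21*h^3*m - 21*h^3 - 4*h^2*m^2 - 4*h^2*m + h*m^3 + h*m^2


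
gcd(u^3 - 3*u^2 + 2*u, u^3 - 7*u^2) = u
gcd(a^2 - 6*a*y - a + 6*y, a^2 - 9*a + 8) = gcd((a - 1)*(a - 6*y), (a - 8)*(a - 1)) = a - 1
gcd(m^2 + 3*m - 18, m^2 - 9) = m - 3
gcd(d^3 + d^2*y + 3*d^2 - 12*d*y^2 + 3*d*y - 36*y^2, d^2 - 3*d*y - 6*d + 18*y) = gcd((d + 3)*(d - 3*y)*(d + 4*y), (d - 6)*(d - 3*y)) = -d + 3*y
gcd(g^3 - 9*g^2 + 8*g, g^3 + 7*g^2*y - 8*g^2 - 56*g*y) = g^2 - 8*g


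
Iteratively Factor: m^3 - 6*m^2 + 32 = (m - 4)*(m^2 - 2*m - 8) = (m - 4)^2*(m + 2)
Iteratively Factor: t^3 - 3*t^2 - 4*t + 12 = (t + 2)*(t^2 - 5*t + 6) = (t - 2)*(t + 2)*(t - 3)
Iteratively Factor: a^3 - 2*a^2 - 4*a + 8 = (a - 2)*(a^2 - 4) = (a - 2)*(a + 2)*(a - 2)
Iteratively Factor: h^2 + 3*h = (h + 3)*(h)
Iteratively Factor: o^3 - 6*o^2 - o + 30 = (o + 2)*(o^2 - 8*o + 15) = (o - 5)*(o + 2)*(o - 3)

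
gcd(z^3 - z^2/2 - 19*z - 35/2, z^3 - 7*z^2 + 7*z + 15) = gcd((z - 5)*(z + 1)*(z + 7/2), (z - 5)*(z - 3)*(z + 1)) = z^2 - 4*z - 5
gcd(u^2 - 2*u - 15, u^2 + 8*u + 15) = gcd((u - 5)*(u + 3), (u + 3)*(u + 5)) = u + 3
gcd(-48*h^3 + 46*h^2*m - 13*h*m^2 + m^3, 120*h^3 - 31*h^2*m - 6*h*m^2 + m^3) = 24*h^2 - 11*h*m + m^2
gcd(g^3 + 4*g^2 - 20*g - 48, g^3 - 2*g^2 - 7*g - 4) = g - 4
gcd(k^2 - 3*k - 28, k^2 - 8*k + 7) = k - 7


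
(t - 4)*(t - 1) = t^2 - 5*t + 4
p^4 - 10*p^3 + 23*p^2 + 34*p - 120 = (p - 5)*(p - 4)*(p - 3)*(p + 2)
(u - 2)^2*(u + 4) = u^3 - 12*u + 16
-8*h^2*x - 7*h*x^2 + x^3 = x*(-8*h + x)*(h + x)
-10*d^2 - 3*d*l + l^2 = (-5*d + l)*(2*d + l)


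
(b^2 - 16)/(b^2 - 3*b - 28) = (b - 4)/(b - 7)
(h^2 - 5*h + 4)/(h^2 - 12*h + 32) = (h - 1)/(h - 8)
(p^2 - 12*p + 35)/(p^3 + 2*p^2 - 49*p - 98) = (p - 5)/(p^2 + 9*p + 14)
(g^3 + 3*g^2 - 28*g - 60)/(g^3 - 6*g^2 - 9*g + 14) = (g^2 + g - 30)/(g^2 - 8*g + 7)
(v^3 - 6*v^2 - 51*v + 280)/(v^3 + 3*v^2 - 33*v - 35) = (v - 8)/(v + 1)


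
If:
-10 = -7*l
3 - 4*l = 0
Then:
No Solution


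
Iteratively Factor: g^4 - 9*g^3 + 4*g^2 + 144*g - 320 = (g + 4)*(g^3 - 13*g^2 + 56*g - 80) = (g - 5)*(g + 4)*(g^2 - 8*g + 16) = (g - 5)*(g - 4)*(g + 4)*(g - 4)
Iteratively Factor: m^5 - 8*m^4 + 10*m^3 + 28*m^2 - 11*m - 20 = (m + 1)*(m^4 - 9*m^3 + 19*m^2 + 9*m - 20) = (m - 1)*(m + 1)*(m^3 - 8*m^2 + 11*m + 20) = (m - 4)*(m - 1)*(m + 1)*(m^2 - 4*m - 5) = (m - 4)*(m - 1)*(m + 1)^2*(m - 5)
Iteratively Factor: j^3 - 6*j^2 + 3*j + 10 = (j - 5)*(j^2 - j - 2) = (j - 5)*(j - 2)*(j + 1)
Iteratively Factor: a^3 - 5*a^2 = (a)*(a^2 - 5*a) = a^2*(a - 5)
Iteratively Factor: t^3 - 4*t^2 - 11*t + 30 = (t - 2)*(t^2 - 2*t - 15) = (t - 2)*(t + 3)*(t - 5)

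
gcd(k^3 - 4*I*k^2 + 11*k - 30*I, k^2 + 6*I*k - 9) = k + 3*I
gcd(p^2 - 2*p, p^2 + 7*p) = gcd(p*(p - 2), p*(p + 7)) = p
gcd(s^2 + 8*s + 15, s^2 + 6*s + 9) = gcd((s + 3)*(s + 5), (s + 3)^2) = s + 3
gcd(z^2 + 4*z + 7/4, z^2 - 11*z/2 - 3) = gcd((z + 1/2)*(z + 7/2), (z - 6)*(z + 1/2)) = z + 1/2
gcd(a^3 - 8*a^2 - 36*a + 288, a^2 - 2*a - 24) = a - 6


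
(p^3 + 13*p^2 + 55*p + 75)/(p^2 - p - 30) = (p^2 + 8*p + 15)/(p - 6)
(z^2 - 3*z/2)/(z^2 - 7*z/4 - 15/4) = 2*z*(3 - 2*z)/(-4*z^2 + 7*z + 15)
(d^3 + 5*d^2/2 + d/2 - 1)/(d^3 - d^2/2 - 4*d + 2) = (d + 1)/(d - 2)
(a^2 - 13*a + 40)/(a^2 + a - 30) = (a - 8)/(a + 6)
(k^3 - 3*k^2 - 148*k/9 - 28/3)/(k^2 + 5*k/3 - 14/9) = (3*k^2 - 16*k - 12)/(3*k - 2)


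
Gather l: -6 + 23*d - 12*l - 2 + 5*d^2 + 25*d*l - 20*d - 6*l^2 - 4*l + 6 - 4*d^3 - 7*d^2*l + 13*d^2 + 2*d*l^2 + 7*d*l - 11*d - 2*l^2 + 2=-4*d^3 + 18*d^2 - 8*d + l^2*(2*d - 8) + l*(-7*d^2 + 32*d - 16)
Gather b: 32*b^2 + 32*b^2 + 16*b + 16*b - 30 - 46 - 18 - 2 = 64*b^2 + 32*b - 96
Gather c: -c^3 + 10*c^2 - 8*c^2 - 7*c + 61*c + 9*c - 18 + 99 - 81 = -c^3 + 2*c^2 + 63*c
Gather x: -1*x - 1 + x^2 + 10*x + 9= x^2 + 9*x + 8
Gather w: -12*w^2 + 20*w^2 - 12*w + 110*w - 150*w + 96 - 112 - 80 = 8*w^2 - 52*w - 96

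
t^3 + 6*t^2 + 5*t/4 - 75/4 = (t - 3/2)*(t + 5/2)*(t + 5)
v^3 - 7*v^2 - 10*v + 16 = (v - 8)*(v - 1)*(v + 2)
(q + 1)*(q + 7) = q^2 + 8*q + 7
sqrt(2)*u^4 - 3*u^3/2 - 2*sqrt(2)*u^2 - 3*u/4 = u*(u - 3*sqrt(2)/2)*(u + sqrt(2)/2)*(sqrt(2)*u + 1/2)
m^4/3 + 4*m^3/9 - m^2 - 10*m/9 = m*(m/3 + 1/3)*(m - 5/3)*(m + 2)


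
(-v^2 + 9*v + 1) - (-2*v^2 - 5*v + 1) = v^2 + 14*v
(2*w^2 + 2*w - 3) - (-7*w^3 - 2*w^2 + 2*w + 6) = 7*w^3 + 4*w^2 - 9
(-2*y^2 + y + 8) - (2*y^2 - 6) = -4*y^2 + y + 14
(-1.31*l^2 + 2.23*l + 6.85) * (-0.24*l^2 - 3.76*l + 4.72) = 0.3144*l^4 + 4.3904*l^3 - 16.212*l^2 - 15.2304*l + 32.332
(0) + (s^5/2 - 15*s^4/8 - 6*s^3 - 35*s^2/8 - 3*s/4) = s^5/2 - 15*s^4/8 - 6*s^3 - 35*s^2/8 - 3*s/4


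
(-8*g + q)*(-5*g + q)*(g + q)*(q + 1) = 40*g^3*q + 40*g^3 + 27*g^2*q^2 + 27*g^2*q - 12*g*q^3 - 12*g*q^2 + q^4 + q^3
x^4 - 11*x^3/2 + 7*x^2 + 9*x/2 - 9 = (x - 3)*(x - 2)*(x - 3/2)*(x + 1)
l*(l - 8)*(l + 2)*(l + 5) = l^4 - l^3 - 46*l^2 - 80*l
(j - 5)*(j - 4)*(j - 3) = j^3 - 12*j^2 + 47*j - 60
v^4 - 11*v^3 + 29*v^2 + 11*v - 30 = (v - 6)*(v - 5)*(v - 1)*(v + 1)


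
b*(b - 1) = b^2 - b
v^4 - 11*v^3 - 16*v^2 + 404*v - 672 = (v - 8)*(v - 7)*(v - 2)*(v + 6)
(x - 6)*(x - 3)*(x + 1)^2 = x^4 - 7*x^3 + x^2 + 27*x + 18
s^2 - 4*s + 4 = (s - 2)^2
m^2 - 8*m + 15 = (m - 5)*(m - 3)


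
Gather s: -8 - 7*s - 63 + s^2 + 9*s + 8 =s^2 + 2*s - 63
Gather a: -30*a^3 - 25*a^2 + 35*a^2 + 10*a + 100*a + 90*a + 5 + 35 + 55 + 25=-30*a^3 + 10*a^2 + 200*a + 120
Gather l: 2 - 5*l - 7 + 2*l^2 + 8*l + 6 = 2*l^2 + 3*l + 1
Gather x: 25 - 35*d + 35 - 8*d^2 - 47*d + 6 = -8*d^2 - 82*d + 66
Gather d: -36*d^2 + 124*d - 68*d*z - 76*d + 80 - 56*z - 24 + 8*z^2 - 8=-36*d^2 + d*(48 - 68*z) + 8*z^2 - 56*z + 48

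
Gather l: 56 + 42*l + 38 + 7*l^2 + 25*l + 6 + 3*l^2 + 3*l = 10*l^2 + 70*l + 100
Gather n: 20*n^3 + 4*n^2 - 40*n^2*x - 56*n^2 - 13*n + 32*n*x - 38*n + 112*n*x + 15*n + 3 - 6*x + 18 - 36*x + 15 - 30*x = 20*n^3 + n^2*(-40*x - 52) + n*(144*x - 36) - 72*x + 36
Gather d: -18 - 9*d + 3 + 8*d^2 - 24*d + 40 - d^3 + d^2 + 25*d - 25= -d^3 + 9*d^2 - 8*d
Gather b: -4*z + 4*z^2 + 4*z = 4*z^2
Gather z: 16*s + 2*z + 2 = 16*s + 2*z + 2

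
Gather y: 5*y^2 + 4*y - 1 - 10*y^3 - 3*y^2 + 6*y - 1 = -10*y^3 + 2*y^2 + 10*y - 2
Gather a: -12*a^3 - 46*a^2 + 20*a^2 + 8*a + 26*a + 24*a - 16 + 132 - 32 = -12*a^3 - 26*a^2 + 58*a + 84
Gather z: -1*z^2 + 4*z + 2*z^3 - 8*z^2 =2*z^3 - 9*z^2 + 4*z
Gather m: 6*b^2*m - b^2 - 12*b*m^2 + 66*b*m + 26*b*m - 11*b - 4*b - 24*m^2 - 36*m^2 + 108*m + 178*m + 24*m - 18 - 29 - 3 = -b^2 - 15*b + m^2*(-12*b - 60) + m*(6*b^2 + 92*b + 310) - 50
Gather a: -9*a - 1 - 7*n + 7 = -9*a - 7*n + 6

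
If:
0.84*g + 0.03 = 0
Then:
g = -0.04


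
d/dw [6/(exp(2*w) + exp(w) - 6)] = (-12*exp(w) - 6)*exp(w)/(exp(2*w) + exp(w) - 6)^2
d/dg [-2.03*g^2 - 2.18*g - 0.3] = -4.06*g - 2.18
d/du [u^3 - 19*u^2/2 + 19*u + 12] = 3*u^2 - 19*u + 19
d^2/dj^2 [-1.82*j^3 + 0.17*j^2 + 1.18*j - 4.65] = 0.34 - 10.92*j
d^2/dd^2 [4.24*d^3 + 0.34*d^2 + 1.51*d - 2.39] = 25.44*d + 0.68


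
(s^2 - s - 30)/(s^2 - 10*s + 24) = (s + 5)/(s - 4)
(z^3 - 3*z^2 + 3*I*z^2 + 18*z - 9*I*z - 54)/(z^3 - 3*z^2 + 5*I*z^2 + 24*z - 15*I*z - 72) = (z + 6*I)/(z + 8*I)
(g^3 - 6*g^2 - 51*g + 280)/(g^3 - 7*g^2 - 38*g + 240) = (g + 7)/(g + 6)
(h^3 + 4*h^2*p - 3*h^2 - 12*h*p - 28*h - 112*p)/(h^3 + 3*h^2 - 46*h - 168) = (h + 4*p)/(h + 6)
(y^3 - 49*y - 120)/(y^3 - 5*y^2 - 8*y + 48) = (y^2 - 3*y - 40)/(y^2 - 8*y + 16)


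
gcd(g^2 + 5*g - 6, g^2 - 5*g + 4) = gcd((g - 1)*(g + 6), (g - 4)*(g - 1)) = g - 1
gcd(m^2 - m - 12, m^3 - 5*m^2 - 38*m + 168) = m - 4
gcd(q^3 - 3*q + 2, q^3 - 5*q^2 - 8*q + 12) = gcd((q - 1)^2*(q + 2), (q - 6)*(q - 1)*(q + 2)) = q^2 + q - 2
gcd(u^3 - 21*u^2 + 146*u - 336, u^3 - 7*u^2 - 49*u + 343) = u - 7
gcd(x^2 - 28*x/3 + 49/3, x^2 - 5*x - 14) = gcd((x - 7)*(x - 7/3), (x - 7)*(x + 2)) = x - 7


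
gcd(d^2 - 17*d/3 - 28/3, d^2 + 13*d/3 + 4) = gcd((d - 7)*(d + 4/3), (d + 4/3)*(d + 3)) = d + 4/3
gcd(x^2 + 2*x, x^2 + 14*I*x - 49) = 1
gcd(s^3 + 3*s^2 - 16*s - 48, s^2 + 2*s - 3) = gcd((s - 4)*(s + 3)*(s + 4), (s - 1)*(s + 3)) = s + 3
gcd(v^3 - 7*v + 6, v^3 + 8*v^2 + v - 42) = v^2 + v - 6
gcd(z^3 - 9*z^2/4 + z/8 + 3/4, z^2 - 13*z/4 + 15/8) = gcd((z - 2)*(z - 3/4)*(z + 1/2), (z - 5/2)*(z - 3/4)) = z - 3/4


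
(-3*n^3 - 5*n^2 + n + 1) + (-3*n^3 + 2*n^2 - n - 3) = -6*n^3 - 3*n^2 - 2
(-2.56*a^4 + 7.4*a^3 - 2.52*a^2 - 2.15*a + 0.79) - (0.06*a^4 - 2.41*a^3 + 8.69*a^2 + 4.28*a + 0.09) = -2.62*a^4 + 9.81*a^3 - 11.21*a^2 - 6.43*a + 0.7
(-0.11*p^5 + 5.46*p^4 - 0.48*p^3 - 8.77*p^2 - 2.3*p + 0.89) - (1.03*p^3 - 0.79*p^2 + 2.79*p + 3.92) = -0.11*p^5 + 5.46*p^4 - 1.51*p^3 - 7.98*p^2 - 5.09*p - 3.03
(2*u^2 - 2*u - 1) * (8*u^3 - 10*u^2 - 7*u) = 16*u^5 - 36*u^4 - 2*u^3 + 24*u^2 + 7*u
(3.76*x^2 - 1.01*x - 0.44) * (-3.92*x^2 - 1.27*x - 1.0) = -14.7392*x^4 - 0.816*x^3 - 0.7525*x^2 + 1.5688*x + 0.44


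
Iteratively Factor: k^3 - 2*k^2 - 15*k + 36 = (k - 3)*(k^2 + k - 12) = (k - 3)*(k + 4)*(k - 3)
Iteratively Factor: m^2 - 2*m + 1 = (m - 1)*(m - 1)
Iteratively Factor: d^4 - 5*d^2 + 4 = (d - 2)*(d^3 + 2*d^2 - d - 2) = (d - 2)*(d + 2)*(d^2 - 1) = (d - 2)*(d + 1)*(d + 2)*(d - 1)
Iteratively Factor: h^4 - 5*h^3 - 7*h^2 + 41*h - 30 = (h - 1)*(h^3 - 4*h^2 - 11*h + 30) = (h - 5)*(h - 1)*(h^2 + h - 6) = (h - 5)*(h - 2)*(h - 1)*(h + 3)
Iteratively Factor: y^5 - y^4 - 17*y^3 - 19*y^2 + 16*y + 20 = (y + 2)*(y^4 - 3*y^3 - 11*y^2 + 3*y + 10) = (y + 2)^2*(y^3 - 5*y^2 - y + 5) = (y - 5)*(y + 2)^2*(y^2 - 1) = (y - 5)*(y - 1)*(y + 2)^2*(y + 1)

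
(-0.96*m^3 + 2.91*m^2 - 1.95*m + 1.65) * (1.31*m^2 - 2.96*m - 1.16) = -1.2576*m^5 + 6.6537*m^4 - 10.0545*m^3 + 4.5579*m^2 - 2.622*m - 1.914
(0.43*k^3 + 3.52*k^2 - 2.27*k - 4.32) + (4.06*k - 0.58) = 0.43*k^3 + 3.52*k^2 + 1.79*k - 4.9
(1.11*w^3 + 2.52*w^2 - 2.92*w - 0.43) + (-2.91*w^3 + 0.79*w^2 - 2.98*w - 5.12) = -1.8*w^3 + 3.31*w^2 - 5.9*w - 5.55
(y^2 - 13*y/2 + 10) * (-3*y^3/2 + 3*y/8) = -3*y^5/2 + 39*y^4/4 - 117*y^3/8 - 39*y^2/16 + 15*y/4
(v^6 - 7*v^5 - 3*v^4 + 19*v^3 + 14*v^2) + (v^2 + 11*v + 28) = v^6 - 7*v^5 - 3*v^4 + 19*v^3 + 15*v^2 + 11*v + 28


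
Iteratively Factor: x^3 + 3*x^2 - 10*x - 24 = (x + 4)*(x^2 - x - 6) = (x + 2)*(x + 4)*(x - 3)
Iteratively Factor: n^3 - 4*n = (n + 2)*(n^2 - 2*n) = (n - 2)*(n + 2)*(n)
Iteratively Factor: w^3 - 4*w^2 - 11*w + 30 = (w - 2)*(w^2 - 2*w - 15) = (w - 2)*(w + 3)*(w - 5)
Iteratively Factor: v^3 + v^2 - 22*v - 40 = (v + 4)*(v^2 - 3*v - 10) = (v + 2)*(v + 4)*(v - 5)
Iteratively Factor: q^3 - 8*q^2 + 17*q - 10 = (q - 1)*(q^2 - 7*q + 10) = (q - 5)*(q - 1)*(q - 2)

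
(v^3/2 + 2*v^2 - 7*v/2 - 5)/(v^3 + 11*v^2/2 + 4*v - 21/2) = (v^3 + 4*v^2 - 7*v - 10)/(2*v^3 + 11*v^2 + 8*v - 21)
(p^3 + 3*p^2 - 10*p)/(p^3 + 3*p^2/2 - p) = 2*(p^2 + 3*p - 10)/(2*p^2 + 3*p - 2)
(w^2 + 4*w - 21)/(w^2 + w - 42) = (w - 3)/(w - 6)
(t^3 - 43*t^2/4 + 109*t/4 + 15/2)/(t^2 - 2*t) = (4*t^3 - 43*t^2 + 109*t + 30)/(4*t*(t - 2))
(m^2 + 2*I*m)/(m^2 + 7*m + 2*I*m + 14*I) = m/(m + 7)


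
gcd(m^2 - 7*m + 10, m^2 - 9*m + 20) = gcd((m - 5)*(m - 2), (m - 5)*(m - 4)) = m - 5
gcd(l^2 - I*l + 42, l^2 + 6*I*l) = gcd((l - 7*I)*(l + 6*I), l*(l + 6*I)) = l + 6*I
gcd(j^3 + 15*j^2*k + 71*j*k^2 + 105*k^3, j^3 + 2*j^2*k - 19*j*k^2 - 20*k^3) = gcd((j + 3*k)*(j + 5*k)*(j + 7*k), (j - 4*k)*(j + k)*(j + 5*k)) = j + 5*k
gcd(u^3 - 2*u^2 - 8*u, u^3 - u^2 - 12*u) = u^2 - 4*u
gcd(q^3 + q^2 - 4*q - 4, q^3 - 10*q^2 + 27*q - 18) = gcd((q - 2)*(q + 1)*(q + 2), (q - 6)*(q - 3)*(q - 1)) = 1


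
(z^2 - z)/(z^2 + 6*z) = (z - 1)/(z + 6)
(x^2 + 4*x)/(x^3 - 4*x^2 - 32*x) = 1/(x - 8)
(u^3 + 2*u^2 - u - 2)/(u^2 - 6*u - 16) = (u^2 - 1)/(u - 8)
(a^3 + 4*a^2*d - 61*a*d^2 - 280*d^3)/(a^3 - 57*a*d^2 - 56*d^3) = (a + 5*d)/(a + d)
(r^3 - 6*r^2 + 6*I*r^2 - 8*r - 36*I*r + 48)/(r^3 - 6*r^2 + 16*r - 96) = (r + 2*I)/(r - 4*I)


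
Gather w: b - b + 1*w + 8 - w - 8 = 0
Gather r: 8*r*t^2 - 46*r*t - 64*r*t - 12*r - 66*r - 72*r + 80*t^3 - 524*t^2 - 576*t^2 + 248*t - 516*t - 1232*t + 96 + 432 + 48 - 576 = r*(8*t^2 - 110*t - 150) + 80*t^3 - 1100*t^2 - 1500*t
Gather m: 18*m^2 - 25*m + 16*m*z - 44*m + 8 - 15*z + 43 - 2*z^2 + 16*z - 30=18*m^2 + m*(16*z - 69) - 2*z^2 + z + 21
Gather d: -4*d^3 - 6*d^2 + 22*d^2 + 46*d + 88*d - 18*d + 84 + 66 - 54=-4*d^3 + 16*d^2 + 116*d + 96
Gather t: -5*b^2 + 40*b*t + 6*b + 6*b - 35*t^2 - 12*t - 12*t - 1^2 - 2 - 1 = -5*b^2 + 12*b - 35*t^2 + t*(40*b - 24) - 4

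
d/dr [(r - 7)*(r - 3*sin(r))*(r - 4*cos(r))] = (7 - r)*(r - 4*cos(r))*(3*cos(r) - 1) + (r - 7)*(r - 3*sin(r))*(4*sin(r) + 1) + (r - 3*sin(r))*(r - 4*cos(r))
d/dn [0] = 0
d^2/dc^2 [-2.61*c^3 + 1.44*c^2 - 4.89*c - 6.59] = 2.88 - 15.66*c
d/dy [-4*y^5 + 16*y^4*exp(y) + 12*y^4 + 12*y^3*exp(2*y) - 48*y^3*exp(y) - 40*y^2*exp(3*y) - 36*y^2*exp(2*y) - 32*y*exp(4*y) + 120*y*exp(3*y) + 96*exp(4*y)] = 16*y^4*exp(y) - 20*y^4 + 24*y^3*exp(2*y) + 16*y^3*exp(y) + 48*y^3 - 120*y^2*exp(3*y) - 36*y^2*exp(2*y) - 144*y^2*exp(y) - 128*y*exp(4*y) + 280*y*exp(3*y) - 72*y*exp(2*y) + 352*exp(4*y) + 120*exp(3*y)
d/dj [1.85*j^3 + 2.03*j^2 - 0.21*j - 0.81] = 5.55*j^2 + 4.06*j - 0.21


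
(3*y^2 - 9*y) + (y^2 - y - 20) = 4*y^2 - 10*y - 20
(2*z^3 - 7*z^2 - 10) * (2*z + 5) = 4*z^4 - 4*z^3 - 35*z^2 - 20*z - 50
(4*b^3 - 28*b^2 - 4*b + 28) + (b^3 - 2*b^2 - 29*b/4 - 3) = 5*b^3 - 30*b^2 - 45*b/4 + 25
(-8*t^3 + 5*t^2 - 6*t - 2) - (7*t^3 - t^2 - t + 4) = -15*t^3 + 6*t^2 - 5*t - 6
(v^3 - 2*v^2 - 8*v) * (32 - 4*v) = -4*v^4 + 40*v^3 - 32*v^2 - 256*v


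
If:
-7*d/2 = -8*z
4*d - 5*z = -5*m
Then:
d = 16*z/7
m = -29*z/35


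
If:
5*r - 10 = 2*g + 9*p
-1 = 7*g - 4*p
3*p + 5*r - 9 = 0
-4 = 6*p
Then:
No Solution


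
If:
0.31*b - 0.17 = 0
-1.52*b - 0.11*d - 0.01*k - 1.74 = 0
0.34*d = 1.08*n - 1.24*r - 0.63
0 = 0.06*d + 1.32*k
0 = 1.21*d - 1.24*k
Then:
No Solution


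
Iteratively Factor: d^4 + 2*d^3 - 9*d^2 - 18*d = (d + 3)*(d^3 - d^2 - 6*d) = d*(d + 3)*(d^2 - d - 6) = d*(d - 3)*(d + 3)*(d + 2)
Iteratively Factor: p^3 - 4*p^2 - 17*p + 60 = (p - 3)*(p^2 - p - 20) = (p - 3)*(p + 4)*(p - 5)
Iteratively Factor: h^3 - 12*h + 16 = (h + 4)*(h^2 - 4*h + 4) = (h - 2)*(h + 4)*(h - 2)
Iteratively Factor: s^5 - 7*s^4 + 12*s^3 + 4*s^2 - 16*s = (s - 2)*(s^4 - 5*s^3 + 2*s^2 + 8*s) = (s - 2)^2*(s^3 - 3*s^2 - 4*s) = (s - 2)^2*(s + 1)*(s^2 - 4*s) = (s - 4)*(s - 2)^2*(s + 1)*(s)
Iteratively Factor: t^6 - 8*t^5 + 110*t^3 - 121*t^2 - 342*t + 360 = (t - 1)*(t^5 - 7*t^4 - 7*t^3 + 103*t^2 - 18*t - 360) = (t - 1)*(t + 2)*(t^4 - 9*t^3 + 11*t^2 + 81*t - 180) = (t - 1)*(t + 2)*(t + 3)*(t^3 - 12*t^2 + 47*t - 60) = (t - 5)*(t - 1)*(t + 2)*(t + 3)*(t^2 - 7*t + 12) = (t - 5)*(t - 3)*(t - 1)*(t + 2)*(t + 3)*(t - 4)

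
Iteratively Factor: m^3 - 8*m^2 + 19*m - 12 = (m - 4)*(m^2 - 4*m + 3) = (m - 4)*(m - 3)*(m - 1)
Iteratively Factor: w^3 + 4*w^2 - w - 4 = (w - 1)*(w^2 + 5*w + 4) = (w - 1)*(w + 4)*(w + 1)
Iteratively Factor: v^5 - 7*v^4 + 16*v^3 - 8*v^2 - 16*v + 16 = (v - 2)*(v^4 - 5*v^3 + 6*v^2 + 4*v - 8) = (v - 2)^2*(v^3 - 3*v^2 + 4) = (v - 2)^3*(v^2 - v - 2) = (v - 2)^4*(v + 1)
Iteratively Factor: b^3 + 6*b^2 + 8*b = (b)*(b^2 + 6*b + 8) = b*(b + 4)*(b + 2)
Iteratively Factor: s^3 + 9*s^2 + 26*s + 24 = (s + 3)*(s^2 + 6*s + 8) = (s + 3)*(s + 4)*(s + 2)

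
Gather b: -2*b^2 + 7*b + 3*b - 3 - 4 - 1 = -2*b^2 + 10*b - 8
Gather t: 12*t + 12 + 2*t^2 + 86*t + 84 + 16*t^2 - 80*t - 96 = 18*t^2 + 18*t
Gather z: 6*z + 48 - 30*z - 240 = -24*z - 192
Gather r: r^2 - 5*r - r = r^2 - 6*r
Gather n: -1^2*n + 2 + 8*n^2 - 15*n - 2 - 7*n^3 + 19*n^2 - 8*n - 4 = -7*n^3 + 27*n^2 - 24*n - 4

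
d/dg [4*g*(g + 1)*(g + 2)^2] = 16*g^3 + 60*g^2 + 64*g + 16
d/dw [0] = 0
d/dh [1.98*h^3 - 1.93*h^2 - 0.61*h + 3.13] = 5.94*h^2 - 3.86*h - 0.61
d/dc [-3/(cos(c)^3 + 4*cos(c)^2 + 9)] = -3*(3*cos(c) + 8)*sin(c)*cos(c)/(cos(c)^3 + 4*cos(c)^2 + 9)^2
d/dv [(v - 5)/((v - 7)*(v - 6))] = (-v^2 + 10*v - 23)/(v^4 - 26*v^3 + 253*v^2 - 1092*v + 1764)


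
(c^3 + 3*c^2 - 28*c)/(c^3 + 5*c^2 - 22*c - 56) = c/(c + 2)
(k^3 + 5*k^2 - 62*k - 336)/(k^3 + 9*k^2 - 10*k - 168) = (k - 8)/(k - 4)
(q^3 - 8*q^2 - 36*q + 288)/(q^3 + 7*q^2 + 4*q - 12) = (q^2 - 14*q + 48)/(q^2 + q - 2)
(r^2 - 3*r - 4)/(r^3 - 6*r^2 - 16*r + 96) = (r + 1)/(r^2 - 2*r - 24)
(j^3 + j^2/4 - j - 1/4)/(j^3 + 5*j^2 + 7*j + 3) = (4*j^2 - 3*j - 1)/(4*(j^2 + 4*j + 3))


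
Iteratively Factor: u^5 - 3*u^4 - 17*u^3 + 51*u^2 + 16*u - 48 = (u + 1)*(u^4 - 4*u^3 - 13*u^2 + 64*u - 48) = (u + 1)*(u + 4)*(u^3 - 8*u^2 + 19*u - 12) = (u - 3)*(u + 1)*(u + 4)*(u^2 - 5*u + 4) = (u - 4)*(u - 3)*(u + 1)*(u + 4)*(u - 1)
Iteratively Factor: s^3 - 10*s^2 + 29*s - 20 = (s - 4)*(s^2 - 6*s + 5) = (s - 5)*(s - 4)*(s - 1)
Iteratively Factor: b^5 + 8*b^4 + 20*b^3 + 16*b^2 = (b + 2)*(b^4 + 6*b^3 + 8*b^2) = b*(b + 2)*(b^3 + 6*b^2 + 8*b) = b*(b + 2)^2*(b^2 + 4*b) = b^2*(b + 2)^2*(b + 4)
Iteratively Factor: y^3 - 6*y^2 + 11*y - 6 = (y - 1)*(y^2 - 5*y + 6) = (y - 2)*(y - 1)*(y - 3)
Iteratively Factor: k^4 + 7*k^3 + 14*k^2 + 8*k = (k + 2)*(k^3 + 5*k^2 + 4*k) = (k + 2)*(k + 4)*(k^2 + k) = (k + 1)*(k + 2)*(k + 4)*(k)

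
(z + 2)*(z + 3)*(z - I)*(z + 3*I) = z^4 + 5*z^3 + 2*I*z^3 + 9*z^2 + 10*I*z^2 + 15*z + 12*I*z + 18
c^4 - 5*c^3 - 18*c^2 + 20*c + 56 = (c - 7)*(c - 2)*(c + 2)^2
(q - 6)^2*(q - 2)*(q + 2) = q^4 - 12*q^3 + 32*q^2 + 48*q - 144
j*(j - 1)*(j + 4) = j^3 + 3*j^2 - 4*j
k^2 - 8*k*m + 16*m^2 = (k - 4*m)^2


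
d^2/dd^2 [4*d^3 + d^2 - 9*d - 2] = 24*d + 2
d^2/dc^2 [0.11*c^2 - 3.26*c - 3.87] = 0.220000000000000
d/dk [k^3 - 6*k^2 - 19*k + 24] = 3*k^2 - 12*k - 19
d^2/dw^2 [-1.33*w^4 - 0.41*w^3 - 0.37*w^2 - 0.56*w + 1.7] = -15.96*w^2 - 2.46*w - 0.74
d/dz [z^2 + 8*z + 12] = 2*z + 8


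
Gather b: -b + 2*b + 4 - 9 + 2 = b - 3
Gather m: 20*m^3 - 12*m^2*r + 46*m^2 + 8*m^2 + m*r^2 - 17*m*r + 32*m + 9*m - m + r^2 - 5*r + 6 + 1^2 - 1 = 20*m^3 + m^2*(54 - 12*r) + m*(r^2 - 17*r + 40) + r^2 - 5*r + 6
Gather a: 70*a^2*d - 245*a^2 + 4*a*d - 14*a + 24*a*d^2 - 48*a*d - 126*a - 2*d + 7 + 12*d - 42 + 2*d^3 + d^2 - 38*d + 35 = a^2*(70*d - 245) + a*(24*d^2 - 44*d - 140) + 2*d^3 + d^2 - 28*d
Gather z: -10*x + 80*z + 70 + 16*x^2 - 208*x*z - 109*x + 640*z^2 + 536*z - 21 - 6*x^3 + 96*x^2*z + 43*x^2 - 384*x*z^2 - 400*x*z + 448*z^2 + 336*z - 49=-6*x^3 + 59*x^2 - 119*x + z^2*(1088 - 384*x) + z*(96*x^2 - 608*x + 952)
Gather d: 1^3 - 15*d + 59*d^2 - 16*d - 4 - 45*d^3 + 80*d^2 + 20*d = -45*d^3 + 139*d^2 - 11*d - 3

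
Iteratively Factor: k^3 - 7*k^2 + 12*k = (k - 4)*(k^2 - 3*k) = (k - 4)*(k - 3)*(k)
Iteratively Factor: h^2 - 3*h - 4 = (h + 1)*(h - 4)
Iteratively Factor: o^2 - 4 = (o + 2)*(o - 2)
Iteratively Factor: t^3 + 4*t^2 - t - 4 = (t - 1)*(t^2 + 5*t + 4) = (t - 1)*(t + 4)*(t + 1)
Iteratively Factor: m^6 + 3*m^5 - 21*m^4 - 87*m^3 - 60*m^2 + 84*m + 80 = (m + 2)*(m^5 + m^4 - 23*m^3 - 41*m^2 + 22*m + 40) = (m + 2)^2*(m^4 - m^3 - 21*m^2 + m + 20) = (m + 2)^2*(m + 4)*(m^3 - 5*m^2 - m + 5) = (m - 5)*(m + 2)^2*(m + 4)*(m^2 - 1) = (m - 5)*(m + 1)*(m + 2)^2*(m + 4)*(m - 1)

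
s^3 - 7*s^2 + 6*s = s*(s - 6)*(s - 1)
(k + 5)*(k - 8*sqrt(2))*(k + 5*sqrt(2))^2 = k^4 + 2*sqrt(2)*k^3 + 5*k^3 - 110*k^2 + 10*sqrt(2)*k^2 - 400*sqrt(2)*k - 550*k - 2000*sqrt(2)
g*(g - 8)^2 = g^3 - 16*g^2 + 64*g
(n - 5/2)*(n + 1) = n^2 - 3*n/2 - 5/2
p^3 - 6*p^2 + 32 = (p - 4)^2*(p + 2)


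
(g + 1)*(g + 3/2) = g^2 + 5*g/2 + 3/2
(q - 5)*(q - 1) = q^2 - 6*q + 5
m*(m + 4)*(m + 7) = m^3 + 11*m^2 + 28*m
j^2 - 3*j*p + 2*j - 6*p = (j + 2)*(j - 3*p)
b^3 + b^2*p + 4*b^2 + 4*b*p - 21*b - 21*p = (b - 3)*(b + 7)*(b + p)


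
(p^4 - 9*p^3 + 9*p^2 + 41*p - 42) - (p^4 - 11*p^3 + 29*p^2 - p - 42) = 2*p^3 - 20*p^2 + 42*p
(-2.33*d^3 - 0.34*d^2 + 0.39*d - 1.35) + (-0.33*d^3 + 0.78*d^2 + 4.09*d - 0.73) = -2.66*d^3 + 0.44*d^2 + 4.48*d - 2.08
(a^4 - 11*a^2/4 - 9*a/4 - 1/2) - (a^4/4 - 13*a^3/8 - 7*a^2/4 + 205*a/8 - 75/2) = 3*a^4/4 + 13*a^3/8 - a^2 - 223*a/8 + 37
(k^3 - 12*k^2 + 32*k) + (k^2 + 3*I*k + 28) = k^3 - 11*k^2 + 32*k + 3*I*k + 28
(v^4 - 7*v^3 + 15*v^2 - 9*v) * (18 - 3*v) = -3*v^5 + 39*v^4 - 171*v^3 + 297*v^2 - 162*v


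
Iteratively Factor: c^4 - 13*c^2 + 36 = (c + 2)*(c^3 - 2*c^2 - 9*c + 18) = (c - 3)*(c + 2)*(c^2 + c - 6) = (c - 3)*(c - 2)*(c + 2)*(c + 3)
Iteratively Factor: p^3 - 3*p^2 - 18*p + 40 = (p - 5)*(p^2 + 2*p - 8) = (p - 5)*(p + 4)*(p - 2)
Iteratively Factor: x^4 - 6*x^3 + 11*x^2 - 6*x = (x - 2)*(x^3 - 4*x^2 + 3*x) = (x - 2)*(x - 1)*(x^2 - 3*x) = x*(x - 2)*(x - 1)*(x - 3)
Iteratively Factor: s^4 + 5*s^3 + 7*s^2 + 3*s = (s + 3)*(s^3 + 2*s^2 + s) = s*(s + 3)*(s^2 + 2*s + 1) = s*(s + 1)*(s + 3)*(s + 1)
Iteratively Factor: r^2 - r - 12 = (r + 3)*(r - 4)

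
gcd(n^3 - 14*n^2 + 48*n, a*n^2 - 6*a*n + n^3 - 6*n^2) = n^2 - 6*n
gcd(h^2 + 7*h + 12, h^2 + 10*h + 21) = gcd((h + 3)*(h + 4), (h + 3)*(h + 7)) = h + 3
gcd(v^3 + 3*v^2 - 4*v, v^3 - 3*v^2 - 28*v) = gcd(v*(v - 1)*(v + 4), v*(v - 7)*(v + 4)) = v^2 + 4*v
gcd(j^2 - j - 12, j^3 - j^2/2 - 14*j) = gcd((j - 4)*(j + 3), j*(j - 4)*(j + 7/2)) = j - 4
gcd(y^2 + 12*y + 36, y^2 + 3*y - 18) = y + 6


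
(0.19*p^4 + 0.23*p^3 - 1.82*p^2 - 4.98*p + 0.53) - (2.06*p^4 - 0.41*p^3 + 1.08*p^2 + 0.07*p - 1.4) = -1.87*p^4 + 0.64*p^3 - 2.9*p^2 - 5.05*p + 1.93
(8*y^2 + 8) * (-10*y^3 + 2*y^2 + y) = -80*y^5 + 16*y^4 - 72*y^3 + 16*y^2 + 8*y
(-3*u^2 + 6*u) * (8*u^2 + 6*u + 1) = -24*u^4 + 30*u^3 + 33*u^2 + 6*u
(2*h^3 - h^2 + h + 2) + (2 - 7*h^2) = 2*h^3 - 8*h^2 + h + 4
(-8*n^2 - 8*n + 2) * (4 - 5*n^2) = 40*n^4 + 40*n^3 - 42*n^2 - 32*n + 8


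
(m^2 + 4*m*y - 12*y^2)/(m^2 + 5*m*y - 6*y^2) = (-m + 2*y)/(-m + y)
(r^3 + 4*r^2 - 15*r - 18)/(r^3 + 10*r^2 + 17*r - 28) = (r^3 + 4*r^2 - 15*r - 18)/(r^3 + 10*r^2 + 17*r - 28)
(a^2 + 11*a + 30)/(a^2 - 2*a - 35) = (a + 6)/(a - 7)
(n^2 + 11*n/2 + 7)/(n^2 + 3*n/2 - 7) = (n + 2)/(n - 2)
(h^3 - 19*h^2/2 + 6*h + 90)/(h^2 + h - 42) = (h^2 - 7*h/2 - 15)/(h + 7)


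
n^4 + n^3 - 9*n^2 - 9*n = n*(n - 3)*(n + 1)*(n + 3)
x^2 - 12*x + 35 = (x - 7)*(x - 5)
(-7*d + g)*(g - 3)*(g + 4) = -7*d*g^2 - 7*d*g + 84*d + g^3 + g^2 - 12*g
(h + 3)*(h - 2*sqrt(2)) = h^2 - 2*sqrt(2)*h + 3*h - 6*sqrt(2)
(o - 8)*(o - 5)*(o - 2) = o^3 - 15*o^2 + 66*o - 80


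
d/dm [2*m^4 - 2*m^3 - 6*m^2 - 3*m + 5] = 8*m^3 - 6*m^2 - 12*m - 3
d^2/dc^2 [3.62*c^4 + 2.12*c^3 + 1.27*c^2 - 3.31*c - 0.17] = 43.44*c^2 + 12.72*c + 2.54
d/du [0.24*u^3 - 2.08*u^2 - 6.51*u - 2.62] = 0.72*u^2 - 4.16*u - 6.51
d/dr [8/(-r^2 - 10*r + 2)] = 16*(r + 5)/(r^2 + 10*r - 2)^2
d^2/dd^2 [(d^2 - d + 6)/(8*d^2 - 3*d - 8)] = 4*(-20*d^3 + 672*d^2 - 312*d + 263)/(512*d^6 - 576*d^5 - 1320*d^4 + 1125*d^3 + 1320*d^2 - 576*d - 512)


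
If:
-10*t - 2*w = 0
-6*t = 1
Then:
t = -1/6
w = 5/6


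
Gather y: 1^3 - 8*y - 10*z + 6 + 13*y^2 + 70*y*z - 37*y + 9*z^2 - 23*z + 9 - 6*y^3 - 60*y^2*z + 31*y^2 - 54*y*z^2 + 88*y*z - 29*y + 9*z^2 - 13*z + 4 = -6*y^3 + y^2*(44 - 60*z) + y*(-54*z^2 + 158*z - 74) + 18*z^2 - 46*z + 20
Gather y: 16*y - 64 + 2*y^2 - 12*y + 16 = 2*y^2 + 4*y - 48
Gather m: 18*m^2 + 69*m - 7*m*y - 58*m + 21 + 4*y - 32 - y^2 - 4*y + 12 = 18*m^2 + m*(11 - 7*y) - y^2 + 1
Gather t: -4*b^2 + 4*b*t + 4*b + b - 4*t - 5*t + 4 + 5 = -4*b^2 + 5*b + t*(4*b - 9) + 9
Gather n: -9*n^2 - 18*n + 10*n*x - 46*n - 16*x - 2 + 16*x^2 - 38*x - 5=-9*n^2 + n*(10*x - 64) + 16*x^2 - 54*x - 7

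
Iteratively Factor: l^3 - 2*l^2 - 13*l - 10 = (l - 5)*(l^2 + 3*l + 2) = (l - 5)*(l + 2)*(l + 1)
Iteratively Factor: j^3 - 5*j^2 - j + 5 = (j + 1)*(j^2 - 6*j + 5) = (j - 1)*(j + 1)*(j - 5)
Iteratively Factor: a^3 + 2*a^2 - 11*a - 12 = (a + 1)*(a^2 + a - 12) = (a - 3)*(a + 1)*(a + 4)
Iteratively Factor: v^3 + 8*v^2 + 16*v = (v + 4)*(v^2 + 4*v) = v*(v + 4)*(v + 4)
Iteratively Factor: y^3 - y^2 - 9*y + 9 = (y - 1)*(y^2 - 9) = (y - 3)*(y - 1)*(y + 3)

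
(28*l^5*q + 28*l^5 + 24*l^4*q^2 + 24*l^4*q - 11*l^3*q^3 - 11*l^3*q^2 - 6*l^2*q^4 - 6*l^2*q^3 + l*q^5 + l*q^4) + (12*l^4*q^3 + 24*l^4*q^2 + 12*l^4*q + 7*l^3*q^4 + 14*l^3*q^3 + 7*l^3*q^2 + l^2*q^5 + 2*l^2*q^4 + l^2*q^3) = 28*l^5*q + 28*l^5 + 12*l^4*q^3 + 48*l^4*q^2 + 36*l^4*q + 7*l^3*q^4 + 3*l^3*q^3 - 4*l^3*q^2 + l^2*q^5 - 4*l^2*q^4 - 5*l^2*q^3 + l*q^5 + l*q^4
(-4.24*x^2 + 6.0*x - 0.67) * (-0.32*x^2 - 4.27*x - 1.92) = 1.3568*x^4 + 16.1848*x^3 - 17.2648*x^2 - 8.6591*x + 1.2864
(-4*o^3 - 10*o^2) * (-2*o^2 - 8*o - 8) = 8*o^5 + 52*o^4 + 112*o^3 + 80*o^2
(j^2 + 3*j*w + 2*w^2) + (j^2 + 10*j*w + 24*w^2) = 2*j^2 + 13*j*w + 26*w^2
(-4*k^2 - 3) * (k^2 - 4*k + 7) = -4*k^4 + 16*k^3 - 31*k^2 + 12*k - 21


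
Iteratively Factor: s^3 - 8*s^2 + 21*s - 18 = (s - 3)*(s^2 - 5*s + 6) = (s - 3)^2*(s - 2)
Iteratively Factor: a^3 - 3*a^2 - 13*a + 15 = (a - 1)*(a^2 - 2*a - 15) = (a - 5)*(a - 1)*(a + 3)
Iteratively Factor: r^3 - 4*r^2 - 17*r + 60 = (r - 5)*(r^2 + r - 12) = (r - 5)*(r - 3)*(r + 4)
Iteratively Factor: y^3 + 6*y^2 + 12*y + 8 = (y + 2)*(y^2 + 4*y + 4) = (y + 2)^2*(y + 2)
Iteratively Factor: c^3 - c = (c - 1)*(c^2 + c) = c*(c - 1)*(c + 1)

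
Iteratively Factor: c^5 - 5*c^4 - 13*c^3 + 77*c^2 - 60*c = (c)*(c^4 - 5*c^3 - 13*c^2 + 77*c - 60) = c*(c - 1)*(c^3 - 4*c^2 - 17*c + 60) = c*(c - 3)*(c - 1)*(c^2 - c - 20) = c*(c - 5)*(c - 3)*(c - 1)*(c + 4)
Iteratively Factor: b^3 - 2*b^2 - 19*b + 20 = (b - 1)*(b^2 - b - 20) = (b - 1)*(b + 4)*(b - 5)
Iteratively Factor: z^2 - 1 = (z - 1)*(z + 1)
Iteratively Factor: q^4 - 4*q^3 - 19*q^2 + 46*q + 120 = (q + 2)*(q^3 - 6*q^2 - 7*q + 60) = (q - 5)*(q + 2)*(q^2 - q - 12) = (q - 5)*(q - 4)*(q + 2)*(q + 3)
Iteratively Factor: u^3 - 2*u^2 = (u)*(u^2 - 2*u) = u*(u - 2)*(u)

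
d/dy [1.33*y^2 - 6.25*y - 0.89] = 2.66*y - 6.25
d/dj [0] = 0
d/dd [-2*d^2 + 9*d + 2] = 9 - 4*d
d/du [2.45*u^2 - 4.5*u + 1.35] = 4.9*u - 4.5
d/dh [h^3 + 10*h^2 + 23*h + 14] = 3*h^2 + 20*h + 23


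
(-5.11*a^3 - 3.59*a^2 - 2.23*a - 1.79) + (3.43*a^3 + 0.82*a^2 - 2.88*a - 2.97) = -1.68*a^3 - 2.77*a^2 - 5.11*a - 4.76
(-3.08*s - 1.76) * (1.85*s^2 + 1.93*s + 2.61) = -5.698*s^3 - 9.2004*s^2 - 11.4356*s - 4.5936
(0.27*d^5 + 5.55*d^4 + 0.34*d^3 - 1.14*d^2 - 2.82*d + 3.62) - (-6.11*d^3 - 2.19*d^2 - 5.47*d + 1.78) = 0.27*d^5 + 5.55*d^4 + 6.45*d^3 + 1.05*d^2 + 2.65*d + 1.84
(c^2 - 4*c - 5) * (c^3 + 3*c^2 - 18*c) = c^5 - c^4 - 35*c^3 + 57*c^2 + 90*c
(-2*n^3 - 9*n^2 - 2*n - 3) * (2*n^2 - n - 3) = -4*n^5 - 16*n^4 + 11*n^3 + 23*n^2 + 9*n + 9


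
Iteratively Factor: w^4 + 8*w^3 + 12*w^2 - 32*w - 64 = (w + 4)*(w^3 + 4*w^2 - 4*w - 16) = (w + 4)^2*(w^2 - 4) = (w - 2)*(w + 4)^2*(w + 2)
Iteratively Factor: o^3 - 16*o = (o + 4)*(o^2 - 4*o) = (o - 4)*(o + 4)*(o)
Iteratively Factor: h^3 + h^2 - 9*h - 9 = (h + 1)*(h^2 - 9) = (h + 1)*(h + 3)*(h - 3)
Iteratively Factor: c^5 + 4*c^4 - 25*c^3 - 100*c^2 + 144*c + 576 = (c - 4)*(c^4 + 8*c^3 + 7*c^2 - 72*c - 144) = (c - 4)*(c - 3)*(c^3 + 11*c^2 + 40*c + 48) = (c - 4)*(c - 3)*(c + 4)*(c^2 + 7*c + 12) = (c - 4)*(c - 3)*(c + 3)*(c + 4)*(c + 4)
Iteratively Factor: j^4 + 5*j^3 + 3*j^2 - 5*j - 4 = (j + 1)*(j^3 + 4*j^2 - j - 4) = (j - 1)*(j + 1)*(j^2 + 5*j + 4) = (j - 1)*(j + 1)*(j + 4)*(j + 1)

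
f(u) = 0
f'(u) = 0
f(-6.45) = 0.00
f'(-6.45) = 0.00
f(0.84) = 0.00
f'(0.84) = 0.00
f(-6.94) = 0.00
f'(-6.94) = 0.00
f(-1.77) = 0.00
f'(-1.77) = 0.00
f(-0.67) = 0.00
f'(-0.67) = 0.00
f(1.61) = 0.00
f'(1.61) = 0.00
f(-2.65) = 0.00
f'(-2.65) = 0.00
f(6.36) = 0.00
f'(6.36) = 0.00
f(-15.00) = 0.00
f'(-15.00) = 0.00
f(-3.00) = 0.00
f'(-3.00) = 0.00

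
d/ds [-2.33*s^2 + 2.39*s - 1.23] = 2.39 - 4.66*s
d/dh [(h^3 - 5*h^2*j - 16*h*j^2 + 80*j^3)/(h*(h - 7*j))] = (h^4 - 14*h^3*j + 51*h^2*j^2 - 160*h*j^3 + 560*j^4)/(h^2*(h^2 - 14*h*j + 49*j^2))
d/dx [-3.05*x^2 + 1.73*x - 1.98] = 1.73 - 6.1*x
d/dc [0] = 0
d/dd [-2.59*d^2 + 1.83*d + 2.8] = 1.83 - 5.18*d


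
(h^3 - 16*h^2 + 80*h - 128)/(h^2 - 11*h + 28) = (h^2 - 12*h + 32)/(h - 7)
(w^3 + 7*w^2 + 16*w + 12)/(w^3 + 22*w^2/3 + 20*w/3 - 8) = 3*(w^2 + 5*w + 6)/(3*w^2 + 16*w - 12)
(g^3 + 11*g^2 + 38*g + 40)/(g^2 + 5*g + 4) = (g^2 + 7*g + 10)/(g + 1)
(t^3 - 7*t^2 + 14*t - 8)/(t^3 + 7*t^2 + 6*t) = (t^3 - 7*t^2 + 14*t - 8)/(t*(t^2 + 7*t + 6))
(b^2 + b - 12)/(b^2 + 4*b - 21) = (b + 4)/(b + 7)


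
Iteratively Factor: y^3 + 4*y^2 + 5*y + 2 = (y + 2)*(y^2 + 2*y + 1) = (y + 1)*(y + 2)*(y + 1)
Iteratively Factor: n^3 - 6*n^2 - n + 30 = (n - 5)*(n^2 - n - 6) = (n - 5)*(n + 2)*(n - 3)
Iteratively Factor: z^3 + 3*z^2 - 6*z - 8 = (z + 4)*(z^2 - z - 2) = (z - 2)*(z + 4)*(z + 1)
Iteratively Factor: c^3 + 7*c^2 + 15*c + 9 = (c + 3)*(c^2 + 4*c + 3) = (c + 1)*(c + 3)*(c + 3)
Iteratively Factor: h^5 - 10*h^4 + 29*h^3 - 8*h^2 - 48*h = (h - 4)*(h^4 - 6*h^3 + 5*h^2 + 12*h) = (h - 4)*(h - 3)*(h^3 - 3*h^2 - 4*h) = (h - 4)*(h - 3)*(h + 1)*(h^2 - 4*h) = (h - 4)^2*(h - 3)*(h + 1)*(h)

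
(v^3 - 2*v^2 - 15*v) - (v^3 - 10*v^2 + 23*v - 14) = 8*v^2 - 38*v + 14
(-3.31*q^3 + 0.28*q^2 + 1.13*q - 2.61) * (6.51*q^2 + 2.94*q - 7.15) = -21.5481*q^5 - 7.9086*q^4 + 31.846*q^3 - 15.6709*q^2 - 15.7529*q + 18.6615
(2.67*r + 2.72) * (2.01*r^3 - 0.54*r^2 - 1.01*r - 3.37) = 5.3667*r^4 + 4.0254*r^3 - 4.1655*r^2 - 11.7451*r - 9.1664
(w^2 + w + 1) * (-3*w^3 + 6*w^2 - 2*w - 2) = -3*w^5 + 3*w^4 + w^3 + 2*w^2 - 4*w - 2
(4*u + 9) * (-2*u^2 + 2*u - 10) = -8*u^3 - 10*u^2 - 22*u - 90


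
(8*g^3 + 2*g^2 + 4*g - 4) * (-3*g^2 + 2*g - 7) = -24*g^5 + 10*g^4 - 64*g^3 + 6*g^2 - 36*g + 28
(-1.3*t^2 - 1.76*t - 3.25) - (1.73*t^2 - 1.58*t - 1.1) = -3.03*t^2 - 0.18*t - 2.15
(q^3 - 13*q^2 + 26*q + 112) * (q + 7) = q^4 - 6*q^3 - 65*q^2 + 294*q + 784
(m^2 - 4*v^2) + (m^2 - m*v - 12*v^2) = 2*m^2 - m*v - 16*v^2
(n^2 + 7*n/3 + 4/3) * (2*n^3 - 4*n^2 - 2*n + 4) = 2*n^5 + 2*n^4/3 - 26*n^3/3 - 6*n^2 + 20*n/3 + 16/3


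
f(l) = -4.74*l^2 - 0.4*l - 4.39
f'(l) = -9.48*l - 0.4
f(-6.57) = -206.36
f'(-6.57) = 61.88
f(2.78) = -42.13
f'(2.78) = -26.75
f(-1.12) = -9.89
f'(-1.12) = 10.22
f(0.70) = -6.99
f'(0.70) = -7.04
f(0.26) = -4.81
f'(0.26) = -2.86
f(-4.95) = -118.55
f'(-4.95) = 46.53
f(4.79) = -115.06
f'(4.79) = -45.81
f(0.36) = -5.15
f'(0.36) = -3.81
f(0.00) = -4.39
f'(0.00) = -0.40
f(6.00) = -177.43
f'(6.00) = -57.28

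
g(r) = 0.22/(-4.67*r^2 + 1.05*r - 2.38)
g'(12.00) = 0.00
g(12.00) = -0.00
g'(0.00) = -0.04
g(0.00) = -0.09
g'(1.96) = 0.01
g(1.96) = -0.01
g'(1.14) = 0.04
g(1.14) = -0.03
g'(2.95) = 0.00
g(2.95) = -0.01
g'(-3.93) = -0.00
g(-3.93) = -0.00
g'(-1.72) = -0.01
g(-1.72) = -0.01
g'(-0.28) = -0.09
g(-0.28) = -0.07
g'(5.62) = 0.00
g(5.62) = -0.00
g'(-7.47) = -0.00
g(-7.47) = -0.00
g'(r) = 0.22*(9.34*r - 1.05)/(-4.67*r^2 + 1.05*r - 2.38)^2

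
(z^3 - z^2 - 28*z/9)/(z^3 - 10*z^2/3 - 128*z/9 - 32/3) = z*(3*z - 7)/(3*z^2 - 14*z - 24)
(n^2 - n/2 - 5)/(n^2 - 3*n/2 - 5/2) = (n + 2)/(n + 1)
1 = 1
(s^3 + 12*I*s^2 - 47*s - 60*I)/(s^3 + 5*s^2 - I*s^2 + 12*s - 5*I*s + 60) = (s^2 + 9*I*s - 20)/(s^2 + s*(5 - 4*I) - 20*I)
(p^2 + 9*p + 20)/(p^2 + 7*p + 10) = (p + 4)/(p + 2)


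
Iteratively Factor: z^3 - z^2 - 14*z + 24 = (z + 4)*(z^2 - 5*z + 6) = (z - 3)*(z + 4)*(z - 2)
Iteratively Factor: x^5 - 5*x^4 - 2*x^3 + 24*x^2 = (x - 3)*(x^4 - 2*x^3 - 8*x^2) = (x - 4)*(x - 3)*(x^3 + 2*x^2) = (x - 4)*(x - 3)*(x + 2)*(x^2) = x*(x - 4)*(x - 3)*(x + 2)*(x)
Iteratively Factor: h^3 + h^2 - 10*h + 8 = (h - 1)*(h^2 + 2*h - 8) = (h - 1)*(h + 4)*(h - 2)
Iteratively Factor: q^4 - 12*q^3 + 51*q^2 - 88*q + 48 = (q - 3)*(q^3 - 9*q^2 + 24*q - 16) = (q - 4)*(q - 3)*(q^2 - 5*q + 4) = (q - 4)*(q - 3)*(q - 1)*(q - 4)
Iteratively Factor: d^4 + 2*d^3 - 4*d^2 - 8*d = (d + 2)*(d^3 - 4*d) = (d - 2)*(d + 2)*(d^2 + 2*d) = (d - 2)*(d + 2)^2*(d)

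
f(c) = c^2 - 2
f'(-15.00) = -30.00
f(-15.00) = 223.00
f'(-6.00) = -12.00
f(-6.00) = 34.00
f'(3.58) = 7.16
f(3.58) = 10.82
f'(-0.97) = -1.94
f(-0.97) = -1.06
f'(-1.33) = -2.66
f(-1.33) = -0.23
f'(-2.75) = -5.50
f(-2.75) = 5.56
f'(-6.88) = -13.76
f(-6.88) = 45.33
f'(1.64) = 3.28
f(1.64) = 0.69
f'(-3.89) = -7.78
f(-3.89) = 13.13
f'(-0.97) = -1.94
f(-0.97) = -1.06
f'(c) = 2*c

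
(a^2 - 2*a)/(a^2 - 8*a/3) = 3*(a - 2)/(3*a - 8)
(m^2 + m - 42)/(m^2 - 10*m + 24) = (m + 7)/(m - 4)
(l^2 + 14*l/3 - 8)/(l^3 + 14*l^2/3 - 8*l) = 1/l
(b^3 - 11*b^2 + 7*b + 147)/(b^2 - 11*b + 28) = (b^2 - 4*b - 21)/(b - 4)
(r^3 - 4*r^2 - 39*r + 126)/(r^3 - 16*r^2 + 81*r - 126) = (r + 6)/(r - 6)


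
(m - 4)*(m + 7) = m^2 + 3*m - 28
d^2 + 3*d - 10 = (d - 2)*(d + 5)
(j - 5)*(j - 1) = j^2 - 6*j + 5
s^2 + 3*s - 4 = (s - 1)*(s + 4)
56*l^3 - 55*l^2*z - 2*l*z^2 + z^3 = (-8*l + z)*(-l + z)*(7*l + z)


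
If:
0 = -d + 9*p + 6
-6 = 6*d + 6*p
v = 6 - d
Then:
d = -3/10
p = -7/10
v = 63/10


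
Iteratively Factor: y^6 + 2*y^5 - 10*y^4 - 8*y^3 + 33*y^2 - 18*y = (y - 1)*(y^5 + 3*y^4 - 7*y^3 - 15*y^2 + 18*y) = (y - 2)*(y - 1)*(y^4 + 5*y^3 + 3*y^2 - 9*y) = y*(y - 2)*(y - 1)*(y^3 + 5*y^2 + 3*y - 9) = y*(y - 2)*(y - 1)*(y + 3)*(y^2 + 2*y - 3) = y*(y - 2)*(y - 1)*(y + 3)^2*(y - 1)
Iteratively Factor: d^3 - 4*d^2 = (d)*(d^2 - 4*d) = d*(d - 4)*(d)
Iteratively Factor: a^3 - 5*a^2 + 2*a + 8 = (a - 4)*(a^2 - a - 2) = (a - 4)*(a - 2)*(a + 1)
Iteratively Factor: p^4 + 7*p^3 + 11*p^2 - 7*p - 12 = (p + 3)*(p^3 + 4*p^2 - p - 4) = (p + 1)*(p + 3)*(p^2 + 3*p - 4) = (p + 1)*(p + 3)*(p + 4)*(p - 1)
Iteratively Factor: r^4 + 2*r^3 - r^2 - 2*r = (r + 1)*(r^3 + r^2 - 2*r) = (r - 1)*(r + 1)*(r^2 + 2*r) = (r - 1)*(r + 1)*(r + 2)*(r)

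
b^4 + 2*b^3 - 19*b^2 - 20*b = b*(b - 4)*(b + 1)*(b + 5)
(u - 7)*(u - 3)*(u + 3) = u^3 - 7*u^2 - 9*u + 63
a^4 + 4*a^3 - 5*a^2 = a^2*(a - 1)*(a + 5)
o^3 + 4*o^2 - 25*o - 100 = (o - 5)*(o + 4)*(o + 5)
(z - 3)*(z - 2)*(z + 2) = z^3 - 3*z^2 - 4*z + 12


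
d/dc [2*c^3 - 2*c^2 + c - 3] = 6*c^2 - 4*c + 1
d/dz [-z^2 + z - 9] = 1 - 2*z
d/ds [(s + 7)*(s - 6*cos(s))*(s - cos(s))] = (s + 7)*(s - 6*cos(s))*(sin(s) + 1) + (s + 7)*(s - cos(s))*(6*sin(s) + 1) + (s - 6*cos(s))*(s - cos(s))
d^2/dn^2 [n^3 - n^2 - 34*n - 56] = 6*n - 2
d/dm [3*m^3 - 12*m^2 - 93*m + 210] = 9*m^2 - 24*m - 93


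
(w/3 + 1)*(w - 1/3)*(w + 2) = w^3/3 + 14*w^2/9 + 13*w/9 - 2/3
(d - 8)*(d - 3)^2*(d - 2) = d^4 - 16*d^3 + 85*d^2 - 186*d + 144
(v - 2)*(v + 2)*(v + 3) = v^3 + 3*v^2 - 4*v - 12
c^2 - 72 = (c - 6*sqrt(2))*(c + 6*sqrt(2))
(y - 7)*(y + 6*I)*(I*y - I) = I*y^3 - 6*y^2 - 8*I*y^2 + 48*y + 7*I*y - 42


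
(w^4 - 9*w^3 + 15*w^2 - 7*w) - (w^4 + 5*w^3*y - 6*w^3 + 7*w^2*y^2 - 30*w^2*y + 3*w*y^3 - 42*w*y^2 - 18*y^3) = -5*w^3*y - 3*w^3 - 7*w^2*y^2 + 30*w^2*y + 15*w^2 - 3*w*y^3 + 42*w*y^2 - 7*w + 18*y^3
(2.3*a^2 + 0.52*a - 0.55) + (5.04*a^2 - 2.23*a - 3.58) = 7.34*a^2 - 1.71*a - 4.13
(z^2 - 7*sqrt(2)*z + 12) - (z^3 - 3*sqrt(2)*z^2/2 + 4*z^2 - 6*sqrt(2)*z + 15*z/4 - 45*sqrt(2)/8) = -z^3 - 3*z^2 + 3*sqrt(2)*z^2/2 - 15*z/4 - sqrt(2)*z + 45*sqrt(2)/8 + 12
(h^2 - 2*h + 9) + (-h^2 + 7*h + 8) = 5*h + 17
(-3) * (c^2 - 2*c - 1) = -3*c^2 + 6*c + 3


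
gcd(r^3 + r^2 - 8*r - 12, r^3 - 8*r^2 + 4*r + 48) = r + 2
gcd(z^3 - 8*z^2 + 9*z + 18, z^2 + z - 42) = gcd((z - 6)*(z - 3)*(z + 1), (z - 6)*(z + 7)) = z - 6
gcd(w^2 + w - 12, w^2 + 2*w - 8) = w + 4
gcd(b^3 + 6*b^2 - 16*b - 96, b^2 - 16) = b^2 - 16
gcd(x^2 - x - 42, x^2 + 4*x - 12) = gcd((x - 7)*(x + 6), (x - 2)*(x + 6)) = x + 6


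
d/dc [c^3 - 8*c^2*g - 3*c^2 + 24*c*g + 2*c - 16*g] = 3*c^2 - 16*c*g - 6*c + 24*g + 2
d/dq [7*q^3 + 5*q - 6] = 21*q^2 + 5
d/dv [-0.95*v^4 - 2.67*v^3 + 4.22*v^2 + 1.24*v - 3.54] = -3.8*v^3 - 8.01*v^2 + 8.44*v + 1.24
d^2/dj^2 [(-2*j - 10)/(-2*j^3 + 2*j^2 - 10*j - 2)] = 2*((j + 5)*(3*j^2 - 2*j + 5)^2 + (-3*j^2 + 2*j - (j + 5)*(3*j - 1) - 5)*(j^3 - j^2 + 5*j + 1))/(j^3 - j^2 + 5*j + 1)^3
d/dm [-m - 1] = -1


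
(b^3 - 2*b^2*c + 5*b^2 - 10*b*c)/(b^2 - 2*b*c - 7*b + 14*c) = b*(b + 5)/(b - 7)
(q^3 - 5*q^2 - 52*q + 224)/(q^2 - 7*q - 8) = (q^2 + 3*q - 28)/(q + 1)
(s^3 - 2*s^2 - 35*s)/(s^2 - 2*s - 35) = s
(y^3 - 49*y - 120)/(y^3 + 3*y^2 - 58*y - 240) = (y + 3)/(y + 6)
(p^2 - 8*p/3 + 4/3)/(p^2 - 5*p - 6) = (-3*p^2 + 8*p - 4)/(3*(-p^2 + 5*p + 6))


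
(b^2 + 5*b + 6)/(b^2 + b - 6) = (b + 2)/(b - 2)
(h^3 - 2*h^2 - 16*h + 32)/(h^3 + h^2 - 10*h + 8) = (h - 4)/(h - 1)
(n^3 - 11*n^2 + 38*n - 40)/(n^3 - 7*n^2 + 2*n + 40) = (n - 2)/(n + 2)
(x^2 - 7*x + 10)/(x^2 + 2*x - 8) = (x - 5)/(x + 4)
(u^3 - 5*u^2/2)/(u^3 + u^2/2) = (2*u - 5)/(2*u + 1)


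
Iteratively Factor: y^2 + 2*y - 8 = (y - 2)*(y + 4)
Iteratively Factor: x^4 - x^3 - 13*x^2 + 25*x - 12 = (x - 3)*(x^3 + 2*x^2 - 7*x + 4) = (x - 3)*(x + 4)*(x^2 - 2*x + 1) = (x - 3)*(x - 1)*(x + 4)*(x - 1)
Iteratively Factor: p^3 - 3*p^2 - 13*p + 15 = (p - 5)*(p^2 + 2*p - 3) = (p - 5)*(p + 3)*(p - 1)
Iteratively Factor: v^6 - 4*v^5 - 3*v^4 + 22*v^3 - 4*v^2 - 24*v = (v - 2)*(v^5 - 2*v^4 - 7*v^3 + 8*v^2 + 12*v) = (v - 2)*(v + 1)*(v^4 - 3*v^3 - 4*v^2 + 12*v) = (v - 3)*(v - 2)*(v + 1)*(v^3 - 4*v) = (v - 3)*(v - 2)^2*(v + 1)*(v^2 + 2*v) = v*(v - 3)*(v - 2)^2*(v + 1)*(v + 2)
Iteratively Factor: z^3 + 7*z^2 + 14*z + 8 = (z + 1)*(z^2 + 6*z + 8) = (z + 1)*(z + 4)*(z + 2)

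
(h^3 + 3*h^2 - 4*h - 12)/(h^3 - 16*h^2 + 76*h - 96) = (h^2 + 5*h + 6)/(h^2 - 14*h + 48)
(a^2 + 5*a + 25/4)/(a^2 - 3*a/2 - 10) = (a + 5/2)/(a - 4)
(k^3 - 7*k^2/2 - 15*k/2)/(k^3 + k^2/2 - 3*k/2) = (k - 5)/(k - 1)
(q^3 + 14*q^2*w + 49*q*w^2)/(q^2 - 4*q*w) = (q^2 + 14*q*w + 49*w^2)/(q - 4*w)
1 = 1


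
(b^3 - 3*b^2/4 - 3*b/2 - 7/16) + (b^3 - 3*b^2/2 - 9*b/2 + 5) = 2*b^3 - 9*b^2/4 - 6*b + 73/16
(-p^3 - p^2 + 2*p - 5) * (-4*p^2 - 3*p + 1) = 4*p^5 + 7*p^4 - 6*p^3 + 13*p^2 + 17*p - 5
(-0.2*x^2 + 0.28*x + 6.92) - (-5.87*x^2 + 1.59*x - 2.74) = 5.67*x^2 - 1.31*x + 9.66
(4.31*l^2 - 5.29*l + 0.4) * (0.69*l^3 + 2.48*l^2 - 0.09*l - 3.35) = 2.9739*l^5 + 7.0387*l^4 - 13.2311*l^3 - 12.9704*l^2 + 17.6855*l - 1.34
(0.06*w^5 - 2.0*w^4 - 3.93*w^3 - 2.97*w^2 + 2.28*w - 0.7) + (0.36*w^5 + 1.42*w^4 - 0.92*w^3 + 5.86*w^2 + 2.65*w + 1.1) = 0.42*w^5 - 0.58*w^4 - 4.85*w^3 + 2.89*w^2 + 4.93*w + 0.4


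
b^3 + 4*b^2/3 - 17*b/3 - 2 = (b - 2)*(b + 1/3)*(b + 3)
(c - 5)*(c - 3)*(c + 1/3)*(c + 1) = c^4 - 20*c^3/3 + 14*c^2/3 + 52*c/3 + 5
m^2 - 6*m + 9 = (m - 3)^2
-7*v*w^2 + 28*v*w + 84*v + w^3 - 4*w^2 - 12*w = (-7*v + w)*(w - 6)*(w + 2)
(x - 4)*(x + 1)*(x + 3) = x^3 - 13*x - 12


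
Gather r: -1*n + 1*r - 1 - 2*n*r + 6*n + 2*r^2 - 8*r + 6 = 5*n + 2*r^2 + r*(-2*n - 7) + 5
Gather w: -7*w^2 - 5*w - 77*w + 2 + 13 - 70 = -7*w^2 - 82*w - 55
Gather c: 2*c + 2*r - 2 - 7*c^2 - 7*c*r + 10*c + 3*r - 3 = -7*c^2 + c*(12 - 7*r) + 5*r - 5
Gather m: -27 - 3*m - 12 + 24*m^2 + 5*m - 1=24*m^2 + 2*m - 40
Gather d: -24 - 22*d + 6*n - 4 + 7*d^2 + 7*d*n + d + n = 7*d^2 + d*(7*n - 21) + 7*n - 28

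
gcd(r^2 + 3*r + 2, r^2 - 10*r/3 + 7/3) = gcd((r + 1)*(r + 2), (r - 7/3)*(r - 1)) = 1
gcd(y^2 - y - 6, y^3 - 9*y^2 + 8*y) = 1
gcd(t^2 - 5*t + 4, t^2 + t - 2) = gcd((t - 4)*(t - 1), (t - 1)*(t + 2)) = t - 1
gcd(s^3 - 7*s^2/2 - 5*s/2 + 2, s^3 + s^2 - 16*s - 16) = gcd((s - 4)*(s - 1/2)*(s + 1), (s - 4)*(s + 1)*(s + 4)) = s^2 - 3*s - 4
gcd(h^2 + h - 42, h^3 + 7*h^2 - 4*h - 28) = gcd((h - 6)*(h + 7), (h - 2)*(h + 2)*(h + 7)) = h + 7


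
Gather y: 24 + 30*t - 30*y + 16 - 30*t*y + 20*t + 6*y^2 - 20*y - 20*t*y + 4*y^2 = 50*t + 10*y^2 + y*(-50*t - 50) + 40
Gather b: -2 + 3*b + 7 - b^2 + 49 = -b^2 + 3*b + 54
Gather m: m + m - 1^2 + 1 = 2*m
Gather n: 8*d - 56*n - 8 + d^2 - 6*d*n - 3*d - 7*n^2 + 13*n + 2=d^2 + 5*d - 7*n^2 + n*(-6*d - 43) - 6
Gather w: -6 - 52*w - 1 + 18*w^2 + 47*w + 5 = 18*w^2 - 5*w - 2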